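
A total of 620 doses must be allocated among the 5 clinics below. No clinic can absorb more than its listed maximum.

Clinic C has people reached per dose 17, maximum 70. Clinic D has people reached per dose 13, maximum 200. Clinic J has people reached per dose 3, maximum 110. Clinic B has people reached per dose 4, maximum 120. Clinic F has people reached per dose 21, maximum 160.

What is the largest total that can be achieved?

7840

Highest people reached per dose first: Clinic F 21 > Clinic C 17 > Clinic D 13 > Clinic B 4 > Clinic J 3.
Give Clinic F 160 to hit its cap of 160 → 460 left.
Clinic C takes 70 to reach its cap of 70 → 390 left.
Clinic D: +200 to 200 (cap) → 190 left.
Clinic B: +120 to 120 (cap) → 70 left.
Only 70 left; Clinic J takes them to reach 70.
Total = 17×70 + 13×200 + 3×70 + 4×120 + 21×160 = 7840.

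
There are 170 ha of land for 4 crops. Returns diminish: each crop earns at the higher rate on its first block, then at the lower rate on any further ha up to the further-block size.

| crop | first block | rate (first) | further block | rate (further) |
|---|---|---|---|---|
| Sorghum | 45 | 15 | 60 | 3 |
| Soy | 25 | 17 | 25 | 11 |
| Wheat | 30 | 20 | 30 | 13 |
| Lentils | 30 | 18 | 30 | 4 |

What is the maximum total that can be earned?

Order all 8 blocks by rate: Wheat/T1 20 > Lentils/T1 18 > Soy/T1 17 > Sorghum/T1 15 > Wheat/T2 13 > Soy/T2 11 > Lentils/T2 4 > Sorghum/T2 3.
Wheat/T1 (20): +30 ; 140 left.
Fill Lentils T1 block (30 at 18) ; 110 left.
Soy/T1 (17): +25 ; 85 left.
Sorghum/T1 (15): +45 ; 40 left.
Wheat T2 at 13: fill all 30 ; 10 left.
Soy/T2: +10 of 25 at 11; pool empty.
Total = 20×30 + 18×30 + 17×25 + 15×45 + 13×30 + 11×10 = 2740.

2740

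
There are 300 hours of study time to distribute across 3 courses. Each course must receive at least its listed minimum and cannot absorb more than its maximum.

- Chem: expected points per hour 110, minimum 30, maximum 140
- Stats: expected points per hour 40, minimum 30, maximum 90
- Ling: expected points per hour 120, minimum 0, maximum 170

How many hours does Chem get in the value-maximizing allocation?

Meeting every minimum uses 30+30+0 = 60 hours, leaving 240.
Highest expected points per hour first: Ling 120 > Chem 110 > Stats 40.
Give Ling 170 more to hit its cap of 170 ; 70 left.
Chem: +70 (room for 110) → 100. Pool exhausted.

100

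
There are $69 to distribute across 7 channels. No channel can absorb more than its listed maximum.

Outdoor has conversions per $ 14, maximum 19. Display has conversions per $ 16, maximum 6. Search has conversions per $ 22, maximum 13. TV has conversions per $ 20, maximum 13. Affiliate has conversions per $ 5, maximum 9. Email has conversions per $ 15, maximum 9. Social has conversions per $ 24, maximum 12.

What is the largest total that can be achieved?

1289

Highest conversions per $ first: Social 24 > Search 22 > TV 20 > Display 16 > Email 15 > Outdoor 14 > Affiliate 5.
Social takes 12 to reach its cap of 12 ; 57 left.
Give Search 13 to hit its cap of 13 ; 44 left.
Give TV 13 to hit its cap of 13 ; 31 left.
Give Display 6 to hit its cap of 6 ; 25 left.
Email takes 9 to reach its cap of 9 ; 16 left.
Outdoor: +16 (room for 19) → 16. Pool exhausted.
Total = 14×16 + 16×6 + 22×13 + 20×13 + 15×9 + 24×12 = 1289.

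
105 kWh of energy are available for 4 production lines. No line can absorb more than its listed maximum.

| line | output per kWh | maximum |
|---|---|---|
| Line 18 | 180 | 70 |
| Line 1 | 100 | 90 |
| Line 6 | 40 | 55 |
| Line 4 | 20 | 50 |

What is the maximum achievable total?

Order the production lines by output per kWh: Line 18 180 > Line 1 100 > Line 6 40 > Line 4 20.
Line 18 takes 70 to reach its cap of 70 → 35 left.
Only 35 left; Line 1 takes them to reach 35.
Total = 180×70 + 100×35 = 16100.

16100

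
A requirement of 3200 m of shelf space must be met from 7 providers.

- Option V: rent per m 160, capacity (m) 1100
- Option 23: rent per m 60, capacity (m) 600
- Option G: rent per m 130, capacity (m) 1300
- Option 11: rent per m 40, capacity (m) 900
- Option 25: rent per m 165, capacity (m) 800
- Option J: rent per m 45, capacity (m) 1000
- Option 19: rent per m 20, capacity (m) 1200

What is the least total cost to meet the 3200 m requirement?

111000

Cheapest first:
Option 19 (20): use full 1200 ; 2000 m to go.
Option 11 (40): use full 900 ; 1100 m to go.
Option J at 45: take all 1000 m ; 100 still needed.
Take 100 from Option 23 at 60 to finish.
Option G, Option V, Option 25: unused.
Cost = 1200×20 + 900×40 + 1000×45 + 100×60 = 111000.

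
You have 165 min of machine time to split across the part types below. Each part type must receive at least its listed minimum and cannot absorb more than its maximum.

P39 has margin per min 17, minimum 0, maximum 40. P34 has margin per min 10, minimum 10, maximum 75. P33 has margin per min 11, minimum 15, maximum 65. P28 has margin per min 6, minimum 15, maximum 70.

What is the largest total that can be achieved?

Meeting every minimum uses 0+10+15+15 = 40 min, leaving 125.
Highest margin per min first: P39 17 > P33 11 > P34 10 > P28 6.
Give P39 40 more to hit its cap of 40 ; 85 left.
P33: +50 to 65 (cap) ; 35 left.
P34: +35 (room for 65) → 45. Pool exhausted.
Total = 17×40 + 10×45 + 11×65 + 6×15 = 1935.

1935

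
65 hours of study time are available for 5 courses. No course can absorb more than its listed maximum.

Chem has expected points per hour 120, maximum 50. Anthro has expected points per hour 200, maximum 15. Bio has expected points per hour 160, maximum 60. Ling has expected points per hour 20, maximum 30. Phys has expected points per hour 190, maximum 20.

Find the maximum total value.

11600

Order the courses by expected points per hour: Anthro 200 > Phys 190 > Bio 160 > Chem 120 > Ling 20.
Give Anthro 15 to hit its cap of 15 ; 50 left.
Phys takes 20 to reach its cap of 20 ; 30 left.
Bio: +30 (room for 60) → 30. Pool exhausted.
Total = 200×15 + 160×30 + 190×20 = 11600.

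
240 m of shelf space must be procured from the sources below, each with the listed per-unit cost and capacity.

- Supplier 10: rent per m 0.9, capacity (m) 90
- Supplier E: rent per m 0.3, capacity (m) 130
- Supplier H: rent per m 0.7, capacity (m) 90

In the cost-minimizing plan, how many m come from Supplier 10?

Cheapest first:
Take 130 from Supplier E at 0.3 → need 110 more.
Supplier H at 0.7: take all 90 m → 20 still needed.
Supplier 10 at 0.9: take 20 of its 90 → requirement met.

20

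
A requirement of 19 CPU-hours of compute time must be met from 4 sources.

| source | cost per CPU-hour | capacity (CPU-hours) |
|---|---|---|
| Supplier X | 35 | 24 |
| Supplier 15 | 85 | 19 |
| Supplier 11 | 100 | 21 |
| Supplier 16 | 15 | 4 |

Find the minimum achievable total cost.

585

Use sources in increasing cost order.
Supplier 16 at 15: take all 4 CPU-hours ; 15 still needed.
Supplier X at 35: take 15 of its 24 ; requirement met.
Supplier 15, Supplier 11: unused.
Cost = 4×15 + 15×35 = 585.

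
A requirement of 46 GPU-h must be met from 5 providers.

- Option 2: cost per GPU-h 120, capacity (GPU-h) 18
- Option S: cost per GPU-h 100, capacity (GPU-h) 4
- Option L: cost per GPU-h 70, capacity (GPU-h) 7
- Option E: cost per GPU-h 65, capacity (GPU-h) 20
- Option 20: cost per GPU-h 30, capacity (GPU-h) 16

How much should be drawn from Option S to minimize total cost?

3

Cheapest first:
Take 16 from Option 20 at 30 → need 30 more.
Option E at 65: take all 20 GPU-h → 10 still needed.
Take 7 from Option L at 70 → need 3 more.
Option S (100): take the remaining 3 → done.
Option 2: unused.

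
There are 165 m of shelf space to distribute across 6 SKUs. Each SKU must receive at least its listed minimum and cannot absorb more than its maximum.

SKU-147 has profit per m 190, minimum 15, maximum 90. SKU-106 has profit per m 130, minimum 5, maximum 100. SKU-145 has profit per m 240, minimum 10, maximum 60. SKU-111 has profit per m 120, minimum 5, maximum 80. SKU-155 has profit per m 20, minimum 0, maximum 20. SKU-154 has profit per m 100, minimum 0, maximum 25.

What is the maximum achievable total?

Meeting every minimum uses 15+5+10+5+0+0 = 35 m, leaving 130.
Rank by profit per m: SKU-145 240 > SKU-147 190 > SKU-106 130 > SKU-111 120 > SKU-154 100 > SKU-155 20.
SKU-145 takes 50 more to reach its cap of 60 ; 80 left.
Give SKU-147 75 more to hit its cap of 90 ; 5 left.
SKU-106: +5 (room for 95) → 10. Pool exhausted.
Total = 190×90 + 130×10 + 240×60 + 120×5 = 33400.

33400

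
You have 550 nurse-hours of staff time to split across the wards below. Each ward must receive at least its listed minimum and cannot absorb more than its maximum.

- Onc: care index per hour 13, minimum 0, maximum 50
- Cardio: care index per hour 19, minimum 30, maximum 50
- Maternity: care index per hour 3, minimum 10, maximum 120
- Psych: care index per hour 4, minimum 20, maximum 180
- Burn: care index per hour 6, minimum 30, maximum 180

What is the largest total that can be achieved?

3670

Meeting every minimum uses 0+30+10+20+30 = 90 nurse-hours, leaving 460.
Rank by care index per hour: Cardio 19 > Onc 13 > Burn 6 > Psych 4 > Maternity 3.
Cardio takes 20 more to reach its cap of 50 — 440 left.
Give Onc 50 more to hit its cap of 50 — 390 left.
Burn: +150 to 180 (cap) — 240 left.
Psych takes 160 more to reach its cap of 180 — 80 left.
Only 80 left; Maternity takes them to reach 90.
Total = 13×50 + 19×50 + 3×90 + 4×180 + 6×180 = 3670.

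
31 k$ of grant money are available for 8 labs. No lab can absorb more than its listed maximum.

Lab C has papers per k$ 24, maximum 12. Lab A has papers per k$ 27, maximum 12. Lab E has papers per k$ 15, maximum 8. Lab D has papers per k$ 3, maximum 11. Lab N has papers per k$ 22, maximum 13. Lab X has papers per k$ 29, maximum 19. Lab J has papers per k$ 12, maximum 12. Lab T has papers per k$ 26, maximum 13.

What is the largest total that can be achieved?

Highest papers per k$ first: Lab X 29 > Lab A 27 > Lab T 26 > Lab C 24 > Lab N 22 > Lab E 15 > Lab J 12 > Lab D 3.
Give Lab X 19 to hit its cap of 19 — 12 left.
Lab A: +12 to 12 (cap) — 0 left.
Total = 27×12 + 29×19 = 875.

875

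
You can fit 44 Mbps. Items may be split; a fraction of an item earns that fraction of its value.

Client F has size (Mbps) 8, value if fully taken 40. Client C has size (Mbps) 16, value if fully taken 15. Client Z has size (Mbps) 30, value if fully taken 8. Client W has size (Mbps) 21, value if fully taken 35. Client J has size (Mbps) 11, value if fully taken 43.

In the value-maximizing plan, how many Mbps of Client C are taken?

Sort by value density: Client F 40/8≈5, Client J 43/11≈3.91, Client W 35/21≈1.67, Client C 15/16≈0.938, Client Z 8/30≈0.267.
All 8 Mbps of Client F fit (value 40) → 36 remain.
Take all of Client J (11 Mbps, value 43) → 25 Mbps left.
Take all of Client W (21 Mbps, value 35) → 4 Mbps left.
4 Mbps left: a 4/16 share of Client C gives 15×4/16 = 3.75.

4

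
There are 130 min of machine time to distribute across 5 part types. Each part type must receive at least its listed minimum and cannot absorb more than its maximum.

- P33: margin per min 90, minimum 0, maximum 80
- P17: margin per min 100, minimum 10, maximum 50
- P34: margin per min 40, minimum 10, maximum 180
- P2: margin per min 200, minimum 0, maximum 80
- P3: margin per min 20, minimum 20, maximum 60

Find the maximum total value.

18800

Meeting every minimum uses 0+10+10+0+20 = 40 min, leaving 90.
Rank by margin per min: P2 200 > P17 100 > P33 90 > P34 40 > P3 20.
P2: +80 to 80 (cap) ; 10 left.
P17 has room for 40 more but only 10 remain, so it gets 20.
Total = 100×20 + 40×10 + 200×80 + 20×20 = 18800.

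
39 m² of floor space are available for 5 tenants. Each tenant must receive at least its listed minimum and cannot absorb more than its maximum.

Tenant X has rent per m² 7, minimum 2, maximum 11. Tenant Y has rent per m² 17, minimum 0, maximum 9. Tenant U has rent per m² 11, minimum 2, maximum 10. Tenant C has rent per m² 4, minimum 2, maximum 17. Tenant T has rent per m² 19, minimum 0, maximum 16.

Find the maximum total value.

589

Meeting every minimum uses 2+0+2+2+0 = 6 m², leaving 33.
Order the tenants by rent per m²: Tenant T 19 > Tenant Y 17 > Tenant U 11 > Tenant X 7 > Tenant C 4.
Give Tenant T 16 more to hit its cap of 16 — 17 left.
Give Tenant Y 9 more to hit its cap of 9 — 8 left.
Give Tenant U 8 more to hit its cap of 10 — 0 left.
Total = 7×2 + 17×9 + 11×10 + 4×2 + 19×16 = 589.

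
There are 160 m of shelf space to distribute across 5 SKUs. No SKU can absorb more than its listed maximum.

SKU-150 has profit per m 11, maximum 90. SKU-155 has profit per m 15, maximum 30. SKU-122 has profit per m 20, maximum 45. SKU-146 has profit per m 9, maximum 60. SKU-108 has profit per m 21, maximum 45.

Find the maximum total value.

Order the SKUs by profit per m: SKU-108 21 > SKU-122 20 > SKU-155 15 > SKU-150 11 > SKU-146 9.
SKU-108 takes 45 to reach its cap of 45 → 115 left.
SKU-122 takes 45 to reach its cap of 45 → 70 left.
SKU-155 takes 30 to reach its cap of 30 → 40 left.
SKU-150 has room for 90 but only 40 remain, so it gets 40.
Total = 11×40 + 15×30 + 20×45 + 21×45 = 2735.

2735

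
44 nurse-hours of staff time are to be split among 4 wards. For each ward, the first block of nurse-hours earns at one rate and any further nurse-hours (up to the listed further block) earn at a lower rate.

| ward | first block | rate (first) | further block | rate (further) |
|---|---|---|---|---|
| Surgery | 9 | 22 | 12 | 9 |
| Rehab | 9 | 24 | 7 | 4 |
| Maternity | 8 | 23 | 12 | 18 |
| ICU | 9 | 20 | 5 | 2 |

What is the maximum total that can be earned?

940

Rank every tier by rate: Rehab/first 24 > Maternity/first 23 > Surgery/first 22 > ICU/first 20 > Maternity/second 18 > Surgery/second 9 > Rehab/second 4 > ICU/second 2.
Fill Rehab first block (9 at 24) ; 35 left.
Maternity first at 23: fill all 8 ; 27 left.
Fill Surgery first block (9 at 22) ; 18 left.
ICU first at 20: fill all 9 ; 9 left.
Maternity/second: +9 of 12 at 18; pool empty.
Total = 24×9 + 23×8 + 22×9 + 20×9 + 18×9 = 940.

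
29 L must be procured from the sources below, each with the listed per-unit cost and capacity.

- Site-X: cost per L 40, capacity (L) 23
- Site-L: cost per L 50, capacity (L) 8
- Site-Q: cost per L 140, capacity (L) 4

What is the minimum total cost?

1220

Cheapest first:
Take 23 from Site-X at 40 ; need 6 more.
Site-L at 50: take 6 of its 8 ; requirement met.
Site-Q: unused.
Cost = 23×40 + 6×50 = 1220.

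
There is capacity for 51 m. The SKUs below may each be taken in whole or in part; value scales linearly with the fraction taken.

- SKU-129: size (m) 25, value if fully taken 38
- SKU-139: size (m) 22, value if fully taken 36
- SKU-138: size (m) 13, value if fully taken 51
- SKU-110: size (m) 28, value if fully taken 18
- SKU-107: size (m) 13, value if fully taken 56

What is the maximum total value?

147.56

Best value per unit of size first: SKU-107 56/13≈4.31, SKU-138 51/13≈3.92, SKU-139 36/22≈1.64, SKU-129 38/25≈1.52, SKU-110 18/28≈0.643.
Take all of SKU-107 (13 m, value 56) ; 38 m left.
SKU-138: take in full, 13 m for value 51 ; 25 left.
SKU-139: take in full, 22 m for value 36 ; 3 left.
Fill the last 3 m with part of SKU-129: 3/25 of it earns 4.56.
Total value = 147.56.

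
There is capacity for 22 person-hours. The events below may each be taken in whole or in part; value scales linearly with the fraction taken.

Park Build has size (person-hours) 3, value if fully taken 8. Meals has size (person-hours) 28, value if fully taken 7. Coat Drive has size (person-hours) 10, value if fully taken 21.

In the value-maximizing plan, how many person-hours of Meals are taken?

Rank by value-to-size ratio: Park Build 8/3≈2.67, Coat Drive 21/10≈2.1, Meals 7/28≈0.25.
All 3 person-hours of Park Build fit (value 8) — 19 remain.
Take all of Coat Drive (10 person-hours, value 21) — 9 person-hours left.
Fill the last 9 person-hours with part of Meals: 9/28 of it earns 2.25.

9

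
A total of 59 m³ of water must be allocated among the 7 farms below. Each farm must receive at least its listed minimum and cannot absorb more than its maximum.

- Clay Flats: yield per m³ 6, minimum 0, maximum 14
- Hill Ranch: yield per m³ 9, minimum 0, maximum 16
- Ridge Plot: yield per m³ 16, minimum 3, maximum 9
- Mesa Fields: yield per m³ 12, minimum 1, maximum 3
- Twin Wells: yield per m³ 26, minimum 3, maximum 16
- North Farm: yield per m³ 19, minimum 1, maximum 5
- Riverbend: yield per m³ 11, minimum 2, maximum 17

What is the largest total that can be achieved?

Meeting every minimum uses 0+0+3+1+3+1+2 = 10 m³, leaving 49.
Order the farms by yield per m³: Twin Wells 26 > North Farm 19 > Ridge Plot 16 > Mesa Fields 12 > Riverbend 11 > Hill Ranch 9 > Clay Flats 6.
Give Twin Wells 13 more to hit its cap of 16 — 36 left.
Give North Farm 4 more to hit its cap of 5 — 32 left.
Ridge Plot takes 6 more to reach its cap of 9 — 26 left.
Mesa Fields: +2 to 3 (cap) — 24 left.
Give Riverbend 15 more to hit its cap of 17 — 9 left.
Hill Ranch has room for 16 more but only 9 remain, so it gets 9.
Total = 9×9 + 16×9 + 12×3 + 26×16 + 19×5 + 11×17 = 959.

959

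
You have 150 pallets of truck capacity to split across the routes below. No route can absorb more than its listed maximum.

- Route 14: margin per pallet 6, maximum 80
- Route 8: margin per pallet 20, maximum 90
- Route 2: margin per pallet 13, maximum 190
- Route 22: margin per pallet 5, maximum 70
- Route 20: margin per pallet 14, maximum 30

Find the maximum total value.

2610

Highest margin per pallet first: Route 8 20 > Route 20 14 > Route 2 13 > Route 14 6 > Route 22 5.
Route 8 takes 90 to reach its cap of 90 → 60 left.
Route 20 takes 30 to reach its cap of 30 → 30 left.
Route 2: +30 (room for 190) → 30. Pool exhausted.
Total = 20×90 + 13×30 + 14×30 = 2610.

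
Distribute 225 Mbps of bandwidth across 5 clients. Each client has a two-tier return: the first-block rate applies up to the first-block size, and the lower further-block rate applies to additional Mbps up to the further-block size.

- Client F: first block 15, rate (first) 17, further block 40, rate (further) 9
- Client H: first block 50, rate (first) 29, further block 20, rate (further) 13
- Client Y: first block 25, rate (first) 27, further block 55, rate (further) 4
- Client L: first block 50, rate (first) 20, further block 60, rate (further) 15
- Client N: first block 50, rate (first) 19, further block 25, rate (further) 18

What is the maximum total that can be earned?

4930

Rank every tier by rate: Client H/T1 29 > Client Y/T1 27 > Client L/T1 20 > Client N/T1 19 > Client N/T2 18 > Client F/T1 17 > Client L/T2 15 > Client H/T2 13 > Client F/T2 9 > Client Y/T2 4.
Client H T1 at 29: fill all 50 — 175 left.
Fill Client Y T1 block (25 at 27) — 150 left.
Client L T1 at 20: fill all 50 — 100 left.
Client N T1 at 19: fill all 50 — 50 left.
Client N T2 at 18: fill all 25 — 25 left.
Client F T1 at 17: fill all 15 — 10 left.
Client L T2 at 15: only 10 left, fill 10.
Total = 29×50 + 27×25 + 20×50 + 19×50 + 18×25 + 17×15 + 15×10 = 4930.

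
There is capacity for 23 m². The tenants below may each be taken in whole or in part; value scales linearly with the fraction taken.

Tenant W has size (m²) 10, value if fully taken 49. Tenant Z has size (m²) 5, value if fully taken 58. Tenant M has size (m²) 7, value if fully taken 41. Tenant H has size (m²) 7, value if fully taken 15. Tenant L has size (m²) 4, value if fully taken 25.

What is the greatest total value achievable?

158.3

Sort by value density: Tenant Z 58/5≈11.6, Tenant L 25/4≈6.25, Tenant M 41/7≈5.86, Tenant W 49/10≈4.9, Tenant H 15/7≈2.14.
All 5 m² of Tenant Z fit (value 58) — 18 remain.
Tenant L: take in full, 4 m² for value 25 — 14 left.
All 7 m² of Tenant M fit (value 41) — 7 remain.
7 m² left: a 7/10 share of Tenant W gives 49×7/10 = 34.3.
Total value = 158.3.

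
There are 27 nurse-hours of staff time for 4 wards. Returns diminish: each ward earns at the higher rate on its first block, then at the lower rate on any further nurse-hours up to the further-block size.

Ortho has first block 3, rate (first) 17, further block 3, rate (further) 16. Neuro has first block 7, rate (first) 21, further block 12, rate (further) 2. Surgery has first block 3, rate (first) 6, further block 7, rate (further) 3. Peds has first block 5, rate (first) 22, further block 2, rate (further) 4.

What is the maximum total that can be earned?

Treat each block as its own option and order by rate: Peds/first 22 > Neuro/first 21 > Ortho/first 17 > Ortho/second 16 > Surgery/first 6 > Peds/second 4 > Surgery/second 3 > Neuro/second 2.
Peds/first (22): +5 — 22 left.
Neuro/first (21): +7 — 15 left.
Ortho/first (17): +3 — 12 left.
Ortho/second (16): +3 — 9 left.
Surgery first at 6: fill all 3 — 6 left.
Fill Peds second block (2 at 4) — 4 left.
Surgery second at 3: only 4 left, fill 4.
Total = 22×5 + 21×7 + 17×3 + 16×3 + 6×3 + 4×2 + 3×4 = 394.

394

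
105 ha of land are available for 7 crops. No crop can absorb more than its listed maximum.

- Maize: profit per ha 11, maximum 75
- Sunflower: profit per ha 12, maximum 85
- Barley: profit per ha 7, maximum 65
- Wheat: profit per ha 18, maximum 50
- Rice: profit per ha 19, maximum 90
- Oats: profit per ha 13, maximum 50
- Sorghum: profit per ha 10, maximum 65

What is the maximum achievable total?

1980

Order the crops by profit per ha: Rice 19 > Wheat 18 > Oats 13 > Sunflower 12 > Maize 11 > Sorghum 10 > Barley 7.
Give Rice 90 to hit its cap of 90 → 15 left.
Wheat: +15 (room for 50) → 15. Pool exhausted.
Total = 18×15 + 19×90 = 1980.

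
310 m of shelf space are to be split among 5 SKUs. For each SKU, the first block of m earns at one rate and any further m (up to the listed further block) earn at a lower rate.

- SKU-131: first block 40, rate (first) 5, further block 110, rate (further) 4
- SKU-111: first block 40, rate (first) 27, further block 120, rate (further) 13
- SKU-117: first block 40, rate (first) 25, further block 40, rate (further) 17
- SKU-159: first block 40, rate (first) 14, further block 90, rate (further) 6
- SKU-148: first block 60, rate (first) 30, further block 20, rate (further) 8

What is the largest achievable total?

Treat each block as its own option and order by rate: SKU-148/T1 30 > SKU-111/T1 27 > SKU-117/T1 25 > SKU-117/T2 17 > SKU-159/T1 14 > SKU-111/T2 13 > SKU-148/T2 8 > SKU-159/T2 6 > SKU-131/T1 5 > SKU-131/T2 4.
SKU-148 T1 at 30: fill all 60 → 250 left.
Fill SKU-111 T1 block (40 at 27) → 210 left.
SKU-117/T1 (25): +40 → 170 left.
SKU-117 T2 at 17: fill all 40 → 130 left.
SKU-159 T1 at 14: fill all 40 → 90 left.
SKU-111/T2: +90 of 120 at 13; pool empty.
Total = 30×60 + 27×40 + 25×40 + 17×40 + 14×40 + 13×90 = 6290.

6290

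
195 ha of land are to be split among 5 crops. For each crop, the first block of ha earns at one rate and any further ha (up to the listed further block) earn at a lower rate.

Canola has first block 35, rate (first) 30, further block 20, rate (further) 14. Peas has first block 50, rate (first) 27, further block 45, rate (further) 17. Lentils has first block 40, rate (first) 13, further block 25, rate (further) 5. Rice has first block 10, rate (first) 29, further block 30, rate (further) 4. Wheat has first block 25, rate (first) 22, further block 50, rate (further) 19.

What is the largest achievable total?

Rank every tier by rate: Canola/tier1 30 > Rice/tier1 29 > Peas/tier1 27 > Wheat/tier1 22 > Wheat/tier2 19 > Peas/tier2 17 > Canola/tier2 14 > Lentils/tier1 13 > Lentils/tier2 5 > Rice/tier2 4.
Fill Canola tier1 block (35 at 30) → 160 left.
Rice tier1 at 29: fill all 10 → 150 left.
Peas tier1 at 27: fill all 50 → 100 left.
Fill Wheat tier1 block (25 at 22) → 75 left.
Wheat/tier2 (19): +50 → 25 left.
Peas/tier2: +25 of 45 at 17; pool empty.
Total = 30×35 + 29×10 + 27×50 + 22×25 + 19×50 + 17×25 = 4615.

4615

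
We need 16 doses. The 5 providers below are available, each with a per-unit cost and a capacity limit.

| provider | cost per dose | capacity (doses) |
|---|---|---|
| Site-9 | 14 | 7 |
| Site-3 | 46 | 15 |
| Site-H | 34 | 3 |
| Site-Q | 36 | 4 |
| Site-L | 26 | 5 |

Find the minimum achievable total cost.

366

Fill from the cheapest provider first.
Site-9 (14): use full 7 — 9 doses to go.
Site-L at 26: take all 5 doses — 4 still needed.
Take 3 from Site-H at 34 — need 1 more.
Site-Q (36): take the remaining 1 — done.
Site-3: unused.
Cost = 7×14 + 5×26 + 3×34 + 1×36 = 366.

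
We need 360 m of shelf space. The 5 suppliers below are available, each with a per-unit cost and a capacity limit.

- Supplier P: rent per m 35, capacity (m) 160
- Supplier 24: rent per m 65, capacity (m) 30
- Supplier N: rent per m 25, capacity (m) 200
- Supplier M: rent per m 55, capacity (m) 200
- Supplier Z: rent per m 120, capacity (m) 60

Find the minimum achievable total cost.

Cheapest first:
Supplier N at 25: take all 200 m → 160 still needed.
Take 160 from Supplier P at 35 → need 0 more.
Supplier M, Supplier 24, Supplier Z: unused.
Cost = 200×25 + 160×35 = 10600.

10600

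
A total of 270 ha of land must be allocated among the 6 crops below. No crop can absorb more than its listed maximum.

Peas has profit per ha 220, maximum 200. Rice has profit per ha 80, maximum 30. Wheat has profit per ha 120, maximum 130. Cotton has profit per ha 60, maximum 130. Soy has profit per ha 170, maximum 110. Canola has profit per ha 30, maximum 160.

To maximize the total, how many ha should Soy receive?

70

Rank by profit per ha: Peas 220 > Soy 170 > Wheat 120 > Rice 80 > Cotton 60 > Canola 30.
Give Peas 200 to hit its cap of 200 — 70 left.
Soy: +70 (room for 110) → 70. Pool exhausted.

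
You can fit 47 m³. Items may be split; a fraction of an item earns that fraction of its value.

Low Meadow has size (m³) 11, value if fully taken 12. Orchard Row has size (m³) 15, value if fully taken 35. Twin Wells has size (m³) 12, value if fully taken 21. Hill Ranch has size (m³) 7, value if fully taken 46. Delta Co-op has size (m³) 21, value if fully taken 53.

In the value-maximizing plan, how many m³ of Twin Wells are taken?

Best value per unit of size first: Hill Ranch 46/7≈6.57, Delta Co-op 53/21≈2.52, Orchard Row 35/15≈2.33, Twin Wells 21/12≈1.75, Low Meadow 12/11≈1.09.
Hill Ranch: take in full, 7 m³ for value 46 → 40 left.
Take all of Delta Co-op (21 m³, value 53) → 19 m³ left.
Orchard Row: take in full, 15 m³ for value 35 → 4 left.
Only 4 m³ remain; take 4/12 of Twin Wells for value 21×4/12 = 7.

4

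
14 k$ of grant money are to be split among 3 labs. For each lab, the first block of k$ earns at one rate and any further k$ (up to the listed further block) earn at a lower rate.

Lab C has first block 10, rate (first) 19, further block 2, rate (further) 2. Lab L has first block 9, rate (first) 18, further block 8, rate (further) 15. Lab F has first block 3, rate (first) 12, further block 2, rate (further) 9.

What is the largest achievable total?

262

Order all 6 blocks by rate: Lab C/tier1 19 > Lab L/tier1 18 > Lab L/tier2 15 > Lab F/tier1 12 > Lab F/tier2 9 > Lab C/tier2 2.
Lab C tier1 at 19: fill all 10 — 4 left.
Lab L/tier1: +4 of 9 at 18; pool empty.
Total = 19×10 + 18×4 = 262.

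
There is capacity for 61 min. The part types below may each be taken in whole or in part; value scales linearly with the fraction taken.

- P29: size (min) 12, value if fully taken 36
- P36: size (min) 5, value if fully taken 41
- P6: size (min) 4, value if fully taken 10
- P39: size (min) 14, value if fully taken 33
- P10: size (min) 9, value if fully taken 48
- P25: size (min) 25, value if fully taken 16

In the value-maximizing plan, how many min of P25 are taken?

17

Rank by value-to-size ratio: P36 41/5≈8.2, P10 48/9≈5.33, P29 36/12≈3, P6 10/4≈2.5, P39 33/14≈2.36, P25 16/25≈0.64.
Take all of P36 (5 min, value 41) — 56 min left.
P10: take in full, 9 min for value 48 — 47 left.
All 12 min of P29 fit (value 36) — 35 remain.
All 4 min of P6 fit (value 10) — 31 remain.
P39: take in full, 14 min for value 33 — 17 left.
Only 17 min remain; take 17/25 of P25 for value 16×17/25 = 10.88.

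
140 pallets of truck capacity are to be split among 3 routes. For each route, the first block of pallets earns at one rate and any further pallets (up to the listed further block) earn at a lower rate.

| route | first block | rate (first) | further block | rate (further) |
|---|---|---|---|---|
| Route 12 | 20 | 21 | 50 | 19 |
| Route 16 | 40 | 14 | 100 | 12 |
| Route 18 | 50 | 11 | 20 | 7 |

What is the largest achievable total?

2290

Order all 6 blocks by rate: Route 12/T1 21 > Route 12/T2 19 > Route 16/T1 14 > Route 16/T2 12 > Route 18/T1 11 > Route 18/T2 7.
Route 12 T1 at 21: fill all 20 → 120 left.
Fill Route 12 T2 block (50 at 19) → 70 left.
Route 16/T1 (14): +40 → 30 left.
Route 16 T2 at 12: only 30 left, fill 30.
Total = 21×20 + 19×50 + 14×40 + 12×30 = 2290.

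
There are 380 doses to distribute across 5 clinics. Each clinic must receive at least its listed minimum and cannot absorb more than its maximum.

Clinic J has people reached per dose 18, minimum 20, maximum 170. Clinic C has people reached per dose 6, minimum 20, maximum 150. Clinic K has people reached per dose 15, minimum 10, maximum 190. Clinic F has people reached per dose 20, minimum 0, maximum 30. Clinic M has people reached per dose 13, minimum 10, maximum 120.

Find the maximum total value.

Meeting every minimum uses 20+20+10+0+10 = 60 doses, leaving 320.
Rank by people reached per dose: Clinic F 20 > Clinic J 18 > Clinic K 15 > Clinic M 13 > Clinic C 6.
Clinic F: +30 to 30 (cap) → 290 left.
Clinic J takes 150 more to reach its cap of 170 → 140 left.
Clinic K: +140 (room for 180) → 150. Pool exhausted.
Total = 18×170 + 6×20 + 15×150 + 20×30 + 13×10 = 6160.

6160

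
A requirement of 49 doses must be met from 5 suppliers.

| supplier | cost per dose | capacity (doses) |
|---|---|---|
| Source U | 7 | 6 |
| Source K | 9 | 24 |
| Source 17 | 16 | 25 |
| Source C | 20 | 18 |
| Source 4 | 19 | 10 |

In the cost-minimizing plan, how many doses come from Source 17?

19

Fill from the cheapest supplier first.
Source U at 7: take all 6 doses — 43 still needed.
Source K at 9: take all 24 doses — 19 still needed.
Source 17 at 16: take 19 of its 25 — requirement met.
Source 4, Source C: unused.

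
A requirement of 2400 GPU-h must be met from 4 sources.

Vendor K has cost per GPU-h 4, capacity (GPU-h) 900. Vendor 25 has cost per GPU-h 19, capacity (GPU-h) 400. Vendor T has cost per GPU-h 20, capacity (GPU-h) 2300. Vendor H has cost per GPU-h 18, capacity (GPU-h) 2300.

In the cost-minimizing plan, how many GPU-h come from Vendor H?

1500

Fill from the cheapest source first.
Take 900 from Vendor K at 4 → need 1500 more.
Vendor H at 18: take 1500 of its 2300 → requirement met.
Vendor 25, Vendor T: unused.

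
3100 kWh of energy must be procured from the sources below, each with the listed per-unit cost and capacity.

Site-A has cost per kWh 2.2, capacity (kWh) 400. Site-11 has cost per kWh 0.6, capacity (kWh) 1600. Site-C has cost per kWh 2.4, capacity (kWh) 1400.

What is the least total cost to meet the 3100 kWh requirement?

4480

Use sources in increasing cost order.
Take 1600 from Site-11 at 0.6 → need 1500 more.
Take 400 from Site-A at 2.2 → need 1100 more.
Take 1100 from Site-C at 2.4 to finish.
Cost = 1600×0.6 + 400×2.2 + 1100×2.4 = 4480.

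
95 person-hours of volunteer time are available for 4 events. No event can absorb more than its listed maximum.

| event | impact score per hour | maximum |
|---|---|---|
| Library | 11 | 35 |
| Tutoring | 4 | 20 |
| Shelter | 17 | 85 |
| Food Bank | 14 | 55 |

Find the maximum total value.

Rank by impact score per hour: Shelter 17 > Food Bank 14 > Library 11 > Tutoring 4.
Shelter: +85 to 85 (cap) — 10 left.
Only 10 left; Food Bank takes them to reach 10.
Total = 17×85 + 14×10 = 1585.

1585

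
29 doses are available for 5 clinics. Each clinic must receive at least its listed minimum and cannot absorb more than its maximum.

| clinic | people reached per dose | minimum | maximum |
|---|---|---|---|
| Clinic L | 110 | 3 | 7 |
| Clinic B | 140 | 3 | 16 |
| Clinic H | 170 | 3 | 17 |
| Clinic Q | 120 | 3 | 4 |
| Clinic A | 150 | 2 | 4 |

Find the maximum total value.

4450

Meeting every minimum uses 3+3+3+3+2 = 14 doses, leaving 15.
Order the clinics by people reached per dose: Clinic H 170 > Clinic A 150 > Clinic B 140 > Clinic Q 120 > Clinic L 110.
Give Clinic H 14 more to hit its cap of 17 — 1 left.
Clinic A: +1 (room for 2) → 3. Pool exhausted.
Total = 110×3 + 140×3 + 170×17 + 120×3 + 150×3 = 4450.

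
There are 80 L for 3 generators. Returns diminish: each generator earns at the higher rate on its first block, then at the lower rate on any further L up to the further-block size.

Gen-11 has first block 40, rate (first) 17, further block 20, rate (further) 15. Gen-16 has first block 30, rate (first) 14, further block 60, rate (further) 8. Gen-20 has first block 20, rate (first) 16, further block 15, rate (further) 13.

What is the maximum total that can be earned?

Treat each block as its own option and order by rate: Gen-11/T1 17 > Gen-20/T1 16 > Gen-11/T2 15 > Gen-16/T1 14 > Gen-20/T2 13 > Gen-16/T2 8.
Fill Gen-11 T1 block (40 at 17) ; 40 left.
Gen-20 T1 at 16: fill all 20 ; 20 left.
Gen-11/T2 (15): +20 ; 0 left.
Total = 17×40 + 16×20 + 15×20 = 1300.

1300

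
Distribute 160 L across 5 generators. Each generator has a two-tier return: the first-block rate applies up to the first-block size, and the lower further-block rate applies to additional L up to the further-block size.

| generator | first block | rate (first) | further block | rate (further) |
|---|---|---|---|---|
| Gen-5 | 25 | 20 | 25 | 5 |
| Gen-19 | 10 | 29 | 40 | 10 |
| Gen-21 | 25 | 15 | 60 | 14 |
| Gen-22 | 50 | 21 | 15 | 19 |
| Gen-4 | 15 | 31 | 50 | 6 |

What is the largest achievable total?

Rank every tier by rate: Gen-4/T1 31 > Gen-19/T1 29 > Gen-22/T1 21 > Gen-5/T1 20 > Gen-22/T2 19 > Gen-21/T1 15 > Gen-21/T2 14 > Gen-19/T2 10 > Gen-4/T2 6 > Gen-5/T2 5.
Fill Gen-4 T1 block (15 at 31) — 145 left.
Gen-19/T1 (29): +10 — 135 left.
Gen-22/T1 (21): +50 — 85 left.
Gen-5/T1 (20): +25 — 60 left.
Fill Gen-22 T2 block (15 at 19) — 45 left.
Gen-21/T1 (15): +25 — 20 left.
Gen-21 T2 at 14: only 20 left, fill 20.
Total = 31×15 + 29×10 + 21×50 + 20×25 + 19×15 + 15×25 + 14×20 = 3245.

3245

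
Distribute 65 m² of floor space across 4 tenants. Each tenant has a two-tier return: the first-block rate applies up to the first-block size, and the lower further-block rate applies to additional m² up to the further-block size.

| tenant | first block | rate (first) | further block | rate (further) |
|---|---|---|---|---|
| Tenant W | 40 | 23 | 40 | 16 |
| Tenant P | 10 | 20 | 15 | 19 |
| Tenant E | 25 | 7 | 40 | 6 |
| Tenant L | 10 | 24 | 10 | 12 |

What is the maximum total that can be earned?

1455

Treat each block as its own option and order by rate: Tenant L/tier1 24 > Tenant W/tier1 23 > Tenant P/tier1 20 > Tenant P/tier2 19 > Tenant W/tier2 16 > Tenant L/tier2 12 > Tenant E/tier1 7 > Tenant E/tier2 6.
Fill Tenant L tier1 block (10 at 24) → 55 left.
Tenant W/tier1 (23): +40 → 15 left.
Fill Tenant P tier1 block (10 at 20) → 5 left.
5 remain; put them into Tenant P tier2 at 19.
Total = 24×10 + 23×40 + 20×10 + 19×5 = 1455.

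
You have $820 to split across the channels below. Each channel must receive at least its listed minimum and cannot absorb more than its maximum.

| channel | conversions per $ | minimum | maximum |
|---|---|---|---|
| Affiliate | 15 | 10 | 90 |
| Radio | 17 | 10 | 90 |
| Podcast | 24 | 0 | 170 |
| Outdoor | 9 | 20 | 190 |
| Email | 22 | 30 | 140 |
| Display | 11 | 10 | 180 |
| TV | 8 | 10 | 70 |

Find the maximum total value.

Meeting every minimum uses 10+10+0+20+30+10+10 = 90 $, leaving 730.
Highest conversions per $ first: Podcast 24 > Email 22 > Radio 17 > Affiliate 15 > Display 11 > Outdoor 9 > TV 8.
Podcast: +170 to 170 (cap) ; 560 left.
Email: +110 to 140 (cap) ; 450 left.
Give Radio 80 more to hit its cap of 90 ; 370 left.
Give Affiliate 80 more to hit its cap of 90 ; 290 left.
Display: +170 to 180 (cap) ; 120 left.
Only 120 left; Outdoor takes them to reach 140.
Total = 15×90 + 17×90 + 24×170 + 9×140 + 22×140 + 11×180 + 8×10 = 13360.

13360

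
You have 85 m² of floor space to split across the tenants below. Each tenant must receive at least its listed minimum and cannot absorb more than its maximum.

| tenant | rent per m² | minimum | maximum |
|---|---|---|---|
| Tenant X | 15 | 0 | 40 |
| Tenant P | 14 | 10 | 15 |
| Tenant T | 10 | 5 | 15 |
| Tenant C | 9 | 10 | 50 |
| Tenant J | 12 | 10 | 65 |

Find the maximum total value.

1130

Meeting every minimum uses 0+10+5+10+10 = 35 m², leaving 50.
Rank by rent per m²: Tenant X 15 > Tenant P 14 > Tenant J 12 > Tenant T 10 > Tenant C 9.
Give Tenant X 40 more to hit its cap of 40 — 10 left.
Tenant P takes 5 more to reach its cap of 15 — 5 left.
Only 5 left; Tenant J takes them to reach 15.
Total = 15×40 + 14×15 + 10×5 + 9×10 + 12×15 = 1130.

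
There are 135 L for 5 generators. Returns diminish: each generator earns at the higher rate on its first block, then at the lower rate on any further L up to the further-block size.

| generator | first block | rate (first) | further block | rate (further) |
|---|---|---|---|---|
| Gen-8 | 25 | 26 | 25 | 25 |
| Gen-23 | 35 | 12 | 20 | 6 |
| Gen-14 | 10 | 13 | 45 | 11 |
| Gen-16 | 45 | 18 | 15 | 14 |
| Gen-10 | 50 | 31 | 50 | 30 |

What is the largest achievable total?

3950

Rank every tier by rate: Gen-10/tier1 31 > Gen-10/tier2 30 > Gen-8/tier1 26 > Gen-8/tier2 25 > Gen-16/tier1 18 > Gen-16/tier2 14 > Gen-14/tier1 13 > Gen-23/tier1 12 > Gen-14/tier2 11 > Gen-23/tier2 6.
Gen-10/tier1 (31): +50 → 85 left.
Gen-10 tier2 at 30: fill all 50 → 35 left.
Gen-8/tier1 (26): +25 → 10 left.
Gen-8/tier2: +10 of 25 at 25; pool empty.
Total = 31×50 + 30×50 + 26×25 + 25×10 = 3950.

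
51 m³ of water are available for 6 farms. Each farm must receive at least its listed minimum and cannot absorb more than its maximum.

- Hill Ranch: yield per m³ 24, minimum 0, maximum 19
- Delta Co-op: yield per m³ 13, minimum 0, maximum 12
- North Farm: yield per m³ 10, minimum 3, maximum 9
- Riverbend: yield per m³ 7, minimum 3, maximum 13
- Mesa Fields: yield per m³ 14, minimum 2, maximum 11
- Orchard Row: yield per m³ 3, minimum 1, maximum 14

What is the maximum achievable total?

840

Meeting every minimum uses 0+0+3+3+2+1 = 9 m³, leaving 42.
Highest yield per m³ first: Hill Ranch 24 > Mesa Fields 14 > Delta Co-op 13 > North Farm 10 > Riverbend 7 > Orchard Row 3.
Give Hill Ranch 19 more to hit its cap of 19 → 23 left.
Give Mesa Fields 9 more to hit its cap of 11 → 14 left.
Delta Co-op takes 12 more to reach its cap of 12 → 2 left.
Only 2 left; North Farm takes them to reach 5.
Total = 24×19 + 13×12 + 10×5 + 7×3 + 14×11 + 3×1 = 840.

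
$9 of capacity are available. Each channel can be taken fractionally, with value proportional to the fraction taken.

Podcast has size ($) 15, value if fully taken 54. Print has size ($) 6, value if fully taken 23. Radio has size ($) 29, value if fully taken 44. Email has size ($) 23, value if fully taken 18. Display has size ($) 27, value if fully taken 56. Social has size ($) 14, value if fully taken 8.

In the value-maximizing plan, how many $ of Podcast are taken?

Best value per unit of size first: Print 23/6≈3.83, Podcast 54/15≈3.6, Display 56/27≈2.07, Radio 44/29≈1.52, Email 18/23≈0.783, Social 8/14≈0.571.
All 6 $ of Print fit (value 23) — 3 remain.
Only 3 $ remain; take 3/15 of Podcast for value 54×3/15 = 10.8.

3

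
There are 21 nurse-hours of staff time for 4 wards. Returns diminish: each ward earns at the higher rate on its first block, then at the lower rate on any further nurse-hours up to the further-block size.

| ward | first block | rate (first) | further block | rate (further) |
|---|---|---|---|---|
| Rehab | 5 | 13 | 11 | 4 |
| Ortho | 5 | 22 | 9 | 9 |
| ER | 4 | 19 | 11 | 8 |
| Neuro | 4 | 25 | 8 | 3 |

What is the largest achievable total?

Order all 8 blocks by rate: Neuro/T1 25 > Ortho/T1 22 > ER/T1 19 > Rehab/T1 13 > Ortho/T2 9 > ER/T2 8 > Rehab/T2 4 > Neuro/T2 3.
Neuro T1 at 25: fill all 4 ; 17 left.
Fill Ortho T1 block (5 at 22) ; 12 left.
ER T1 at 19: fill all 4 ; 8 left.
Rehab/T1 (13): +5 ; 3 left.
Ortho T2 at 9: only 3 left, fill 3.
Total = 25×4 + 22×5 + 19×4 + 13×5 + 9×3 = 378.

378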